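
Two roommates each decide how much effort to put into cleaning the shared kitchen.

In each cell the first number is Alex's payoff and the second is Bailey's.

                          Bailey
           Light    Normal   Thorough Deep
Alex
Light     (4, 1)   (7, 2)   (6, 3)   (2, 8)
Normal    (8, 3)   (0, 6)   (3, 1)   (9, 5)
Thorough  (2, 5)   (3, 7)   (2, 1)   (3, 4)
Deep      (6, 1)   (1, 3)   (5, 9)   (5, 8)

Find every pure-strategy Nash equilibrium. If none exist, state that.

Mark each player's best response to every combination of opponents' strategies; a profile where every player is best-responding is a pure Nash equilibrium.
Alex against Light: payoffs 4, 8, 2, 6 → best response Normal.
Alex against Normal: payoffs 7, 0, 3, 1 → best response Light.
Alex against Thorough: payoffs 6, 3, 2, 5 → best response Light.
Alex against Deep: payoffs 2, 9, 3, 5 → best response Normal.
Bailey against Light: payoffs 1, 2, 3, 8 → best response Deep.
Bailey against Normal: payoffs 3, 6, 1, 5 → best response Normal.
Bailey against Thorough: payoffs 5, 7, 1, 4 → best response Normal.
Bailey against Deep: payoffs 1, 3, 9, 8 → best response Thorough.
No profile is a mutual best response for all players.

There is no pure-strategy Nash equilibrium.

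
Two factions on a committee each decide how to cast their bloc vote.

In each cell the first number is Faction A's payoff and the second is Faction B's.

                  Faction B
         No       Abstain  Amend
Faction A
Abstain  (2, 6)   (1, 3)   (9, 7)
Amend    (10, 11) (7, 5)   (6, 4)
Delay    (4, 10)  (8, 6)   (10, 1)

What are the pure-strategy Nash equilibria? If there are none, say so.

Faction A against No: payoffs 2, 10, 4 → best response Amend.
Faction A against Abstain: payoffs 1, 7, 8 → best response Delay.
Faction A against Amend: payoffs 9, 6, 10 → best response Delay.
Faction B against Abstain: payoffs 6, 3, 7 → best response Amend.
Faction B against Amend: payoffs 11, 5, 4 → best response No.
Faction B against Delay: payoffs 10, 6, 1 → best response No.
Mutual best responses: (Amend, No).

The unique pure-strategy Nash equilibrium is (Amend, No).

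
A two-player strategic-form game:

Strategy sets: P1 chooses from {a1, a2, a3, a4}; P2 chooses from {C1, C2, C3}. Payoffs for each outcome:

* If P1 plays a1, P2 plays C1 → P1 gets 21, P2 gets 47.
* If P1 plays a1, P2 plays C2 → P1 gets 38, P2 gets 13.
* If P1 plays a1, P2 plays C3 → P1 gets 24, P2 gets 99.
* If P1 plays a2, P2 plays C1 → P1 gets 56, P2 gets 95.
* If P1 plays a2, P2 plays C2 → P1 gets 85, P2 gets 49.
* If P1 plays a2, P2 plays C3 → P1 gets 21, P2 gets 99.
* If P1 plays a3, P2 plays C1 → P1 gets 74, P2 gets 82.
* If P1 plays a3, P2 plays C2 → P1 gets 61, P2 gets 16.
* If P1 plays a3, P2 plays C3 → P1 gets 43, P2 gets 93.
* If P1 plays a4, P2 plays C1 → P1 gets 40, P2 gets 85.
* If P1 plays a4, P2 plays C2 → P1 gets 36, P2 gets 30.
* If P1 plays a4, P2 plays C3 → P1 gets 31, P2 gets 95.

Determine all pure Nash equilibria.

Pure NE: (a3, C3)

P1 against C1: payoffs 21, 56, 74, 40 → best response a3.
P1 against C2: payoffs 38, 85, 61, 36 → best response a2.
P1 against C3: payoffs 24, 21, 43, 31 → best response a3.
P2 against a1: payoffs 47, 13, 99 → best response C3.
P2 against a2: payoffs 95, 49, 99 → best response C3.
P2 against a3: payoffs 82, 16, 93 → best response C3.
P2 against a4: payoffs 85, 30, 95 → best response C3.
Mutual best responses: (a3, C3).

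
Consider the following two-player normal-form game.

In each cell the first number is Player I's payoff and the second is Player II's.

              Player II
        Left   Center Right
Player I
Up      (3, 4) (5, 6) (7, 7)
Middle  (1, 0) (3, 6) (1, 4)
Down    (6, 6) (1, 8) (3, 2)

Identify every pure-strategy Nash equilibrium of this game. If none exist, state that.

Pure NE: (Up, Right)

For each strategy profile, look for a profitable unilateral deviation.
(Up, Left): Player I can switch to Down (3 → 6). Not NE.
(Up, Center): Player II can switch to Right (6 → 7). Not NE.
(Up, Right): Player I gets 7, best alternative 3; Player II gets 7, best alternative 6. No profitable deviation — NE.
(Middle, Left): Player I can switch to Up (1 → 3). Not NE.
(Middle, Center): Player I can switch to Up (3 → 5). Not NE.
(Middle, Right): Player I can switch to Up (1 → 7). Not NE.
(Down, Left): Player II can switch to Center (6 → 8). Not NE.
(The remaining 2 profiles each have a profitable deviation by the same check.)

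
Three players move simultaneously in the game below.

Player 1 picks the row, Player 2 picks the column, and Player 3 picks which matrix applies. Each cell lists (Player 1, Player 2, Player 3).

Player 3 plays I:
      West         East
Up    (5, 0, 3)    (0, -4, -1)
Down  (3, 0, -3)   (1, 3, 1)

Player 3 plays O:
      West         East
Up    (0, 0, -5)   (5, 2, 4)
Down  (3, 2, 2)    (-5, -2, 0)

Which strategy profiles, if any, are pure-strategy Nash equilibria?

Player 1 against (West, I): payoffs 5, 3 → best response Up.
Player 1 against (West, O): payoffs 0, 3 → best response Down.
Player 1 against (East, I): payoffs 0, 1 → best response Down.
Player 1 against (East, O): payoffs 5, -5 → best response Up.
Player 2 against (Up, I): payoffs 0, -4 → best response West.
Player 2 against (Up, O): payoffs 0, 2 → best response East.
Player 2 against (Down, I): payoffs 0, 3 → best response East.
Player 2 against (Down, O): payoffs 2, -2 → best response West.
Player 3 against (Up, West): payoffs 3, -5 → best response I.
Player 3 against (Up, East): payoffs -1, 4 → best response O.
Player 3 against (Down, West): payoffs -3, 2 → best response O.
Player 3 against (Down, East): payoffs 1, 0 → best response I.
Mutual best responses: (Up, West, I); (Up, East, O); (Down, West, O); (Down, East, I).

The pure Nash equilibria are (Up, West, I) and (Up, East, O) and (Down, West, O) and (Down, East, I).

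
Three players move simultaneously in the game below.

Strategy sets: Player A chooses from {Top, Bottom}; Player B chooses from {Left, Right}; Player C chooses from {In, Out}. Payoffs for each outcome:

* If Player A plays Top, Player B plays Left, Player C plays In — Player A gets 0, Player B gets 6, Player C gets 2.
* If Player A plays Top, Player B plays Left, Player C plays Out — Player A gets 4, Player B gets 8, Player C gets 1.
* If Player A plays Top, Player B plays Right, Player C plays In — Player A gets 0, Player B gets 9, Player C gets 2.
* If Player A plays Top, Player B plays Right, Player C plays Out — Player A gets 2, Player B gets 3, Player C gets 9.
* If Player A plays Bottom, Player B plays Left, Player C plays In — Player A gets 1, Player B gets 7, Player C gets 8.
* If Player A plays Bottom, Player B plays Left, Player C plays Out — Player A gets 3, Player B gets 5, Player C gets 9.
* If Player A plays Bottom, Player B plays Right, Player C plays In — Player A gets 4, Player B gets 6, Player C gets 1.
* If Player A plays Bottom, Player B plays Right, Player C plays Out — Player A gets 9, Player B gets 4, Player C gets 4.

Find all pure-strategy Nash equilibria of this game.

Player A against (Left, In): payoffs 0, 1 → best response Bottom.
Player A against (Left, Out): payoffs 4, 3 → best response Top.
Player A against (Right, In): payoffs 0, 4 → best response Bottom.
Player A against (Right, Out): payoffs 2, 9 → best response Bottom.
Player B against (Top, In): payoffs 6, 9 → best response Right.
Player B against (Top, Out): payoffs 8, 3 → best response Left.
Player B against (Bottom, In): payoffs 7, 6 → best response Left.
Player B against (Bottom, Out): payoffs 5, 4 → best response Left.
Player C against (Top, Left): payoffs 2, 1 → best response In.
Player C against (Top, Right): payoffs 2, 9 → best response Out.
Player C against (Bottom, Left): payoffs 8, 9 → best response Out.
Player C against (Bottom, Right): payoffs 1, 4 → best response Out.
No profile is a mutual best response for all players.

This game has no pure Nash equilibrium.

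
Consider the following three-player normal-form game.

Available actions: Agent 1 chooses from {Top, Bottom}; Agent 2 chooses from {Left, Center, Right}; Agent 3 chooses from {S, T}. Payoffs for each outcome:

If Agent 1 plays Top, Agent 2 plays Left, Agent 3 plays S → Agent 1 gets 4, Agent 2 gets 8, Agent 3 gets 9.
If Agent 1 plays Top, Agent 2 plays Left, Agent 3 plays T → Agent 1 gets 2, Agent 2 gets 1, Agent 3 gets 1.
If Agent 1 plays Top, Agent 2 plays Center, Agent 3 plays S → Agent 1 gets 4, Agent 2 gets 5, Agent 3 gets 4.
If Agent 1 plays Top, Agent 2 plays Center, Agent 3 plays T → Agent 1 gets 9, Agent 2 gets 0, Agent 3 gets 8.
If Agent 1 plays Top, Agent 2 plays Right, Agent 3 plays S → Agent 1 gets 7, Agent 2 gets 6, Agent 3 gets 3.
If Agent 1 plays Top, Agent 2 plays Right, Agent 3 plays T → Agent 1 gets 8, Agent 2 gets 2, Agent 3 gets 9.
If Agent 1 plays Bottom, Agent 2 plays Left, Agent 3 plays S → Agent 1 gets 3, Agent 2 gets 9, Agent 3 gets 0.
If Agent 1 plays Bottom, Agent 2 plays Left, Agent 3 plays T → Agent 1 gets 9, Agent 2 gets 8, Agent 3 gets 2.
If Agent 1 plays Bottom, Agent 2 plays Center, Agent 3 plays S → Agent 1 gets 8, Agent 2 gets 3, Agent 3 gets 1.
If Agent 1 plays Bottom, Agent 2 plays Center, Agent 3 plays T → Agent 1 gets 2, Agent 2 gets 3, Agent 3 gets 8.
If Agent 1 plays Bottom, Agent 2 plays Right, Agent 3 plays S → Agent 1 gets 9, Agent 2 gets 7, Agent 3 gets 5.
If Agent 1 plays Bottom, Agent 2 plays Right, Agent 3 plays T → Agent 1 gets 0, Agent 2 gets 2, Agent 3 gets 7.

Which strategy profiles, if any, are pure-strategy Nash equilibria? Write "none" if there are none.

Mark each player's best response to every combination of opponents' strategies; a profile where every player is best-responding is a pure Nash equilibrium.
Agent 1 against (Left, S): payoffs 4, 3 → best response Top.
Agent 1 against (Left, T): payoffs 2, 9 → best response Bottom.
Agent 1 against (Center, S): payoffs 4, 8 → best response Bottom.
Agent 1 against (Center, T): payoffs 9, 2 → best response Top.
Agent 1 against (Right, S): payoffs 7, 9 → best response Bottom.
Agent 1 against (Right, T): payoffs 8, 0 → best response Top.
Agent 2 against (Top, S): payoffs 8, 5, 6 → best response Left.
Agent 2 against (Top, T): payoffs 1, 0, 2 → best response Right.
Agent 2 against (Bottom, S): payoffs 9, 3, 7 → best response Left.
Agent 2 against (Bottom, T): payoffs 8, 3, 2 → best response Left.
Agent 3 against (Top, Left): payoffs 9, 1 → best response S.
Agent 3 against (Top, Center): payoffs 4, 8 → best response T.
Agent 3 against (Top, Right): payoffs 3, 9 → best response T.
Agent 3 against (Bottom, Left): payoffs 0, 2 → best response T.
Agent 3 against (Bottom, Center): payoffs 1, 8 → best response T.
Agent 3 against (Bottom, Right): payoffs 5, 7 → best response T.
Mutual best responses: (Top, Left, S); (Top, Right, T); (Bottom, Left, T).

The pure Nash equilibria are (Top, Left, S), (Top, Right, T), (Bottom, Left, T).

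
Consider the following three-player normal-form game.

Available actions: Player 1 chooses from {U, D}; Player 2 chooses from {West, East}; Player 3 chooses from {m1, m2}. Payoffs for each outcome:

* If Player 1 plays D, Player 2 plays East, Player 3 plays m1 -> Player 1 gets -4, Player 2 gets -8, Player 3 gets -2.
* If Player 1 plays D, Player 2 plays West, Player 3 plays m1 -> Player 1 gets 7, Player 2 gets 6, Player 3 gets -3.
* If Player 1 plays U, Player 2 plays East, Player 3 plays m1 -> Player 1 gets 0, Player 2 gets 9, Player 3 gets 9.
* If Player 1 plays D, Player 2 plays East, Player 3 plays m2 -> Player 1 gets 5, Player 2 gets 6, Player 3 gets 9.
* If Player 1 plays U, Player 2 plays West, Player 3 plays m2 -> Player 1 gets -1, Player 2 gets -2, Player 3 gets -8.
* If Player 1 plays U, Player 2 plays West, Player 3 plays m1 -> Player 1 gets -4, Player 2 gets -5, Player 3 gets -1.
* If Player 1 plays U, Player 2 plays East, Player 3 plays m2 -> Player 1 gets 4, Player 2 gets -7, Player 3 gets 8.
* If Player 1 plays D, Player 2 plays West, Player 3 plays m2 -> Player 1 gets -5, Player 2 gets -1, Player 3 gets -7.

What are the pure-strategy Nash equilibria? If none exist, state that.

(U, West, m1): Player 1 can switch to D (-4 → 7). Not NE.
(U, West, m2): Player 3 can switch to m1 (-8 → -1). Not NE.
(U, East, m1): Player 1 gets 0, best alternative -4; Player 2 gets 9, best alternative -5; Player 3 gets 9, best alternative 8. No profitable deviation — NE.
(U, East, m2): Player 1 can switch to D (4 → 5). Not NE.
(D, West, m1): Player 1 gets 7, best alternative -4; Player 2 gets 6, best alternative -8; Player 3 gets -3, best alternative -7. No profitable deviation — NE.
(D, West, m2): Player 1 can switch to U (-5 → -1). Not NE.
(D, East, m1): Player 1 can switch to U (-4 → 0). Not NE.
(D, East, m2): Player 1 gets 5, best alternative 4; Player 2 gets 6, best alternative -1; Player 3 gets 9, best alternative -2. No profitable deviation — NE.

(U, East, m1) and (D, West, m1) and (D, East, m2)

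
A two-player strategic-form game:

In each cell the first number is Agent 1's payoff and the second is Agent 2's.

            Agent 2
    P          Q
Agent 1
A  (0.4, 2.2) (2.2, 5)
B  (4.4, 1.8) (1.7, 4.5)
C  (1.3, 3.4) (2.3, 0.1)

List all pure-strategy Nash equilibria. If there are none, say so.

This game has no pure Nash equilibrium.

Agent 1 against P: payoffs 0.4, 4.4, 1.3 → best response B.
Agent 1 against Q: payoffs 2.2, 1.7, 2.3 → best response C.
Agent 2 against A: payoffs 2.2, 5 → best response Q.
Agent 2 against B: payoffs 1.8, 4.5 → best response Q.
Agent 2 against C: payoffs 3.4, 0.1 → best response P.
No profile is a mutual best response for all players.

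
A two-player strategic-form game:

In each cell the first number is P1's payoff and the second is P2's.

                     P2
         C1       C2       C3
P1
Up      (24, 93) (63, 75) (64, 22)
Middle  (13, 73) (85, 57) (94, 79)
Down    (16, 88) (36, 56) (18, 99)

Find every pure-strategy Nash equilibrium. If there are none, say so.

The pure Nash equilibria are (Up, C1); (Middle, C3).

For each strategy profile, look for a profitable unilateral deviation.
(Up, C1): P1 gets 24, best alternative 16; P2 gets 93, best alternative 75. No profitable deviation — NE.
(Up, C2): P1 can switch to Middle (63 → 85). Not NE.
(Up, C3): P1 can switch to Middle (64 → 94). Not NE.
(Middle, C1): P1 can switch to Up (13 → 24). Not NE.
(Middle, C2): P2 can switch to C1 (57 → 73). Not NE.
(Middle, C3): P1 gets 94, best alternative 64; P2 gets 79, best alternative 73. No profitable deviation — NE.
(Down, C1): P1 can switch to Up (16 → 24). Not NE.
(Down, C2): P1 can switch to Up (36 → 63). Not NE.
(Down, C3): P1 can switch to Up (18 → 64). Not NE.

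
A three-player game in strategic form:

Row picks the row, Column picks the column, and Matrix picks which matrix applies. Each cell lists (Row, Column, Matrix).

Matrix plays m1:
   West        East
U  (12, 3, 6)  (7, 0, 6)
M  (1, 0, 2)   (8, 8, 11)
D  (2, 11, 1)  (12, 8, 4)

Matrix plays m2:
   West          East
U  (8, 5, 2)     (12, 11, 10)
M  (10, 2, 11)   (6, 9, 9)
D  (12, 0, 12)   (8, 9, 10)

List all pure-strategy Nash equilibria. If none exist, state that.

Row against (West, m1): payoffs 12, 1, 2 → best response U.
Row against (West, m2): payoffs 8, 10, 12 → best response D.
Row against (East, m1): payoffs 7, 8, 12 → best response D.
Row against (East, m2): payoffs 12, 6, 8 → best response U.
Column against (U, m1): payoffs 3, 0 → best response West.
Column against (U, m2): payoffs 5, 11 → best response East.
Column against (M, m1): payoffs 0, 8 → best response East.
Column against (M, m2): payoffs 2, 9 → best response East.
Column against (D, m1): payoffs 11, 8 → best response West.
Column against (D, m2): payoffs 0, 9 → best response East.
Matrix against (U, West): payoffs 6, 2 → best response m1.
Matrix against (U, East): payoffs 6, 10 → best response m2.
Matrix against (M, West): payoffs 2, 11 → best response m2.
Matrix against (M, East): payoffs 11, 9 → best response m1.
Matrix against (D, West): payoffs 1, 12 → best response m2.
Matrix against (D, East): payoffs 4, 10 → best response m2.
Mutual best responses: (U, West, m1); (U, East, m2).

Pure-strategy Nash equilibria: (U, West, m1); (U, East, m2)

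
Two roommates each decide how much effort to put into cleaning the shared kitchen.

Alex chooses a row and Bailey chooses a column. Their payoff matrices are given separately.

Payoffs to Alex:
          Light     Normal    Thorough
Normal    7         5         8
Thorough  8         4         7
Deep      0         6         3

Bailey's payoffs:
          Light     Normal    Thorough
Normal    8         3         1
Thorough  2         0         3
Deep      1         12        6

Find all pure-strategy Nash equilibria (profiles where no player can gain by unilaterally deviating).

Pure NE: (Deep, Normal)

(Normal, Light): Alex can switch to Thorough (7 → 8). Not NE.
(Normal, Normal): Alex can switch to Deep (5 → 6). Not NE.
(Normal, Thorough): Bailey can switch to Light (1 → 8). Not NE.
(Thorough, Light): Bailey can switch to Thorough (2 → 3). Not NE.
(Thorough, Normal): Alex can switch to Normal (4 → 5). Not NE.
(Thorough, Thorough): Alex can switch to Normal (7 → 8). Not NE.
(Deep, Light): Alex can switch to Normal (0 → 7). Not NE.
(Deep, Normal): Alex gets 6, best alternative 5; Bailey gets 12, best alternative 6. No profitable deviation — NE.
(Deep, Thorough): Alex can switch to Normal (3 → 8). Not NE.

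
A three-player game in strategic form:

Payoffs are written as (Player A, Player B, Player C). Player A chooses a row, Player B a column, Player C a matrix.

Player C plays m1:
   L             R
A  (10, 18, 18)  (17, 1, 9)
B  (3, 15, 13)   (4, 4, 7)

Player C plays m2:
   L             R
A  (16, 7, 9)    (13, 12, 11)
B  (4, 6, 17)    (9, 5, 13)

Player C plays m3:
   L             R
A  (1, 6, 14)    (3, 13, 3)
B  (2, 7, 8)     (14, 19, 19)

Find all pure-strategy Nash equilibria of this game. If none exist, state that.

Mark each player's best response to every combination of opponents' strategies; a profile where every player is best-responding is a pure Nash equilibrium.
Player A against (L, m1): payoffs 10, 3 → best response A.
Player A against (L, m2): payoffs 16, 4 → best response A.
Player A against (L, m3): payoffs 1, 2 → best response B.
Player A against (R, m1): payoffs 17, 4 → best response A.
Player A against (R, m2): payoffs 13, 9 → best response A.
Player A against (R, m3): payoffs 3, 14 → best response B.
Player B against (A, m1): payoffs 18, 1 → best response L.
Player B against (A, m2): payoffs 7, 12 → best response R.
Player B against (A, m3): payoffs 6, 13 → best response R.
Player B against (B, m1): payoffs 15, 4 → best response L.
Player B against (B, m2): payoffs 6, 5 → best response L.
Player B against (B, m3): payoffs 7, 19 → best response R.
Player C against (A, L): payoffs 18, 9, 14 → best response m1.
Player C against (A, R): payoffs 9, 11, 3 → best response m2.
Player C against (B, L): payoffs 13, 17, 8 → best response m2.
Player C against (B, R): payoffs 7, 13, 19 → best response m3.
Mutual best responses: (A, L, m1); (A, R, m2); (B, R, m3).

Pure-strategy Nash equilibria: (A, L, m1); (A, R, m2); (B, R, m3)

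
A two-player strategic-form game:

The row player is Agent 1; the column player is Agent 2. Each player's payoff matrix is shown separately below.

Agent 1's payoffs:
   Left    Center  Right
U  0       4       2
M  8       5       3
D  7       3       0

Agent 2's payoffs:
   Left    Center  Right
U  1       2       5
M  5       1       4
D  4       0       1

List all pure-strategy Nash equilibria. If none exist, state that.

Agent 1 against Left: payoffs 0, 8, 7 → best response M.
Agent 1 against Center: payoffs 4, 5, 3 → best response M.
Agent 1 against Right: payoffs 2, 3, 0 → best response M.
Agent 2 against U: payoffs 1, 2, 5 → best response Right.
Agent 2 against M: payoffs 5, 1, 4 → best response Left.
Agent 2 against D: payoffs 4, 0, 1 → best response Left.
Mutual best responses: (M, Left).

(M, Left)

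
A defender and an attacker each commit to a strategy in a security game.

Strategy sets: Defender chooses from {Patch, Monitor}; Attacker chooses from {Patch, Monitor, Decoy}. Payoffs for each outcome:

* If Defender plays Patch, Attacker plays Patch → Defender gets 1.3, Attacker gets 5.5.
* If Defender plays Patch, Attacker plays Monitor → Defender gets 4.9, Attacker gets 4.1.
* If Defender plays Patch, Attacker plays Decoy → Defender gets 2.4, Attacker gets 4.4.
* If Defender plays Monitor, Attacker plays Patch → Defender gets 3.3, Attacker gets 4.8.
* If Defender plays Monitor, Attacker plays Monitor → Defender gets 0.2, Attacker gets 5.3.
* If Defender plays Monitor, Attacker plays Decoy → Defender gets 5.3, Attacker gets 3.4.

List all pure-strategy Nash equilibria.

Defender against Patch: payoffs 1.3, 3.3 → best response Monitor.
Defender against Monitor: payoffs 4.9, 0.2 → best response Patch.
Defender against Decoy: payoffs 2.4, 5.3 → best response Monitor.
Attacker against Patch: payoffs 5.5, 4.1, 4.4 → best response Patch.
Attacker against Monitor: payoffs 4.8, 5.3, 3.4 → best response Monitor.
No profile is a mutual best response for all players.

none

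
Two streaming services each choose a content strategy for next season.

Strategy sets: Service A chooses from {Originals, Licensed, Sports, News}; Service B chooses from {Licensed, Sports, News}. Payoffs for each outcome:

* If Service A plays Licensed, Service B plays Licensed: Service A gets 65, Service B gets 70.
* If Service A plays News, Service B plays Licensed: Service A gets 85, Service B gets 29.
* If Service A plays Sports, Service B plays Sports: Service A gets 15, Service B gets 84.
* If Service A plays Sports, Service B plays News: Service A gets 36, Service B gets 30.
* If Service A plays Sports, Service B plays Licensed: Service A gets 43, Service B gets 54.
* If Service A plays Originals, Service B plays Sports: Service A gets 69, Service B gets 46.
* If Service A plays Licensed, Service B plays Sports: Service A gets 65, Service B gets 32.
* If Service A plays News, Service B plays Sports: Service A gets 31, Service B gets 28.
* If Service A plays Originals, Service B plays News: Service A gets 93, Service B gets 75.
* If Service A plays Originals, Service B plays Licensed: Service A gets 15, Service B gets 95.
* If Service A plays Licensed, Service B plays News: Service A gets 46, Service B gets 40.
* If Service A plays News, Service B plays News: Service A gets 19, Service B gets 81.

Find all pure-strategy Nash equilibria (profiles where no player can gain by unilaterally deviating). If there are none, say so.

This game has no pure Nash equilibrium.

Service A against Licensed: payoffs 15, 65, 43, 85 → best response News.
Service A against Sports: payoffs 69, 65, 15, 31 → best response Originals.
Service A against News: payoffs 93, 46, 36, 19 → best response Originals.
Service B against Originals: payoffs 95, 46, 75 → best response Licensed.
Service B against Licensed: payoffs 70, 32, 40 → best response Licensed.
Service B against Sports: payoffs 54, 84, 30 → best response Sports.
Service B against News: payoffs 29, 28, 81 → best response News.
No profile is a mutual best response for all players.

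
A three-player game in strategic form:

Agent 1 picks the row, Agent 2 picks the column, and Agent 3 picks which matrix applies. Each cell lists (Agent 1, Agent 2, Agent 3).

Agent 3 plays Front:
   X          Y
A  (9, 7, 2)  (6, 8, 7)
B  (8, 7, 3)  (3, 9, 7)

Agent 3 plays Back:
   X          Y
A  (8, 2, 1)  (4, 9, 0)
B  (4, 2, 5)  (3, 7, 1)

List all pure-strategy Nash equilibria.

Agent 1 against (X, Front): payoffs 9, 8 → best response A.
Agent 1 against (X, Back): payoffs 8, 4 → best response A.
Agent 1 against (Y, Front): payoffs 6, 3 → best response A.
Agent 1 against (Y, Back): payoffs 4, 3 → best response A.
Agent 2 against (A, Front): payoffs 7, 8 → best response Y.
Agent 2 against (A, Back): payoffs 2, 9 → best response Y.
Agent 2 against (B, Front): payoffs 7, 9 → best response Y.
Agent 2 against (B, Back): payoffs 2, 7 → best response Y.
Agent 3 against (A, X): payoffs 2, 1 → best response Front.
Agent 3 against (A, Y): payoffs 7, 0 → best response Front.
Agent 3 against (B, X): payoffs 3, 5 → best response Back.
Agent 3 against (B, Y): payoffs 7, 1 → best response Front.
Mutual best responses: (A, Y, Front).

Pure NE: (A, Y, Front)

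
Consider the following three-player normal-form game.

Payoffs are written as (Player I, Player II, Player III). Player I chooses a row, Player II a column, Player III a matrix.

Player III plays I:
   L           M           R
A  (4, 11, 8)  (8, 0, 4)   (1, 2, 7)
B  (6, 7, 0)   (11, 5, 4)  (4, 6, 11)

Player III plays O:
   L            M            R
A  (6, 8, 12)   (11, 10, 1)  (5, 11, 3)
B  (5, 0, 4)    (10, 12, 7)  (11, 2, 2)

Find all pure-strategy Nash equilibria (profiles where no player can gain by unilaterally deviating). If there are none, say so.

(A, L, I): Player I can switch to B (4 → 6). Not NE.
(A, L, O): Player II can switch to M (8 → 10). Not NE.
(A, M, I): Player I can switch to B (8 → 11). Not NE.
(A, M, O): Player II can switch to R (10 → 11). Not NE.
(A, R, I): Player I can switch to B (1 → 4). Not NE.
(A, R, O): Player I can switch to B (5 → 11). Not NE.
(B, L, I): Player III can switch to O (0 → 4). Not NE.
(B, L, O): Player I can switch to A (5 → 6). Not NE.
(B, M, I): Player II can switch to L (5 → 7). Not NE.
(B, M, O): Player I can switch to A (10 → 11). Not NE.
(The remaining 2 profiles each have a profitable deviation by the same check.)

This game has no pure Nash equilibrium.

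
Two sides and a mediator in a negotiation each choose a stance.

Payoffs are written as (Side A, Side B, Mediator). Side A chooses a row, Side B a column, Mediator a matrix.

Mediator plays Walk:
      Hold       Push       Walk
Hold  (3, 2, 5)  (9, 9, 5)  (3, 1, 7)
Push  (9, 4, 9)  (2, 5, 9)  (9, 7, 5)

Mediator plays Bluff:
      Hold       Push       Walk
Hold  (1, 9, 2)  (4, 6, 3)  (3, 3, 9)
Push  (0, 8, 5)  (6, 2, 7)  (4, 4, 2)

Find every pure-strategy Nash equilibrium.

For each player, find the best response to each opponent profile; mutual best responses are the pure NE.
Side A against (Hold, Walk): payoffs 3, 9 → best response Push.
Side A against (Hold, Bluff): payoffs 1, 0 → best response Hold.
Side A against (Push, Walk): payoffs 9, 2 → best response Hold.
Side A against (Push, Bluff): payoffs 4, 6 → best response Push.
Side A against (Walk, Walk): payoffs 3, 9 → best response Push.
Side A against (Walk, Bluff): payoffs 3, 4 → best response Push.
Side B against (Hold, Walk): payoffs 2, 9, 1 → best response Push.
Side B against (Hold, Bluff): payoffs 9, 6, 3 → best response Hold.
Side B against (Push, Walk): payoffs 4, 5, 7 → best response Walk.
Side B against (Push, Bluff): payoffs 8, 2, 4 → best response Hold.
Mediator against (Hold, Hold): payoffs 5, 2 → best response Walk.
Mediator against (Hold, Push): payoffs 5, 3 → best response Walk.
Mediator against (Hold, Walk): payoffs 7, 9 → best response Bluff.
Mediator against (Push, Hold): payoffs 9, 5 → best response Walk.
Mediator against (Push, Push): payoffs 9, 7 → best response Walk.
Mediator against (Push, Walk): payoffs 5, 2 → best response Walk.
Mutual best responses: (Hold, Push, Walk); (Push, Walk, Walk).

(Hold, Push, Walk); (Push, Walk, Walk)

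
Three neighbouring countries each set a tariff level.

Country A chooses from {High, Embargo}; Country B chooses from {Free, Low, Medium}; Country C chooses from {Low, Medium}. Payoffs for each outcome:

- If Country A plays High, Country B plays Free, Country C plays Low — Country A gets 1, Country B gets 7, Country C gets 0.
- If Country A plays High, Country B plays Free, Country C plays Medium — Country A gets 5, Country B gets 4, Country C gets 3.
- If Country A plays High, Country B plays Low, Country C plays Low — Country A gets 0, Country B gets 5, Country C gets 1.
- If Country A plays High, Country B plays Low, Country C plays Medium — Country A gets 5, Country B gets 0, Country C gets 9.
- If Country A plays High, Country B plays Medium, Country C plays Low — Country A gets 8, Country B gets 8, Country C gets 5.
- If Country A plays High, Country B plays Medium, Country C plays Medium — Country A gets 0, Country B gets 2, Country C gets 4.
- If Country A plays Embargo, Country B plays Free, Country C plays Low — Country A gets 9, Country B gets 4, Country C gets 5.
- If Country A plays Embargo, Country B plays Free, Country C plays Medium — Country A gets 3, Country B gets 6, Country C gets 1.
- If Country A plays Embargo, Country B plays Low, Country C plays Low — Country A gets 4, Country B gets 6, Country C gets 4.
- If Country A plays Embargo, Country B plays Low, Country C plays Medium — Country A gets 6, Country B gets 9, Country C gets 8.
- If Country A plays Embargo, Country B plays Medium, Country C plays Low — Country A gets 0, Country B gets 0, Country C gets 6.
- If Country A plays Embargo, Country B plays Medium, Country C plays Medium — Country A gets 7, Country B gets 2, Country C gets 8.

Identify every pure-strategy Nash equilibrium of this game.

For each strategy profile, look for a profitable unilateral deviation.
(High, Free, Low): Country A can switch to Embargo (1 → 9). Not NE.
(High, Free, Medium): Country A gets 5, best alternative 3; Country B gets 4, best alternative 2; Country C gets 3, best alternative 0. No profitable deviation — NE.
(High, Low, Low): Country A can switch to Embargo (0 → 4). Not NE.
(High, Low, Medium): Country A can switch to Embargo (5 → 6). Not NE.
(High, Medium, Low): Country A gets 8, best alternative 0; Country B gets 8, best alternative 7; Country C gets 5, best alternative 4. No profitable deviation — NE.
(High, Medium, Medium): Country A can switch to Embargo (0 → 7). Not NE.
(Embargo, Free, Low): Country B can switch to Low (4 → 6). Not NE.
(Embargo, Free, Medium): Country A can switch to High (3 → 5). Not NE.
(Embargo, Low, Low): Country C can switch to Medium (4 → 8). Not NE.
(Embargo, Low, Medium): Country A gets 6, best alternative 5; Country B gets 9, best alternative 6; Country C gets 8, best alternative 4. No profitable deviation — NE.
(Embargo, Medium, Low): Country A can switch to High (0 → 8). Not NE.
(Embargo, Medium, Medium): Country B can switch to Free (2 → 6). Not NE.

Pure-strategy Nash equilibria: (High, Free, Medium); (High, Medium, Low); (Embargo, Low, Medium)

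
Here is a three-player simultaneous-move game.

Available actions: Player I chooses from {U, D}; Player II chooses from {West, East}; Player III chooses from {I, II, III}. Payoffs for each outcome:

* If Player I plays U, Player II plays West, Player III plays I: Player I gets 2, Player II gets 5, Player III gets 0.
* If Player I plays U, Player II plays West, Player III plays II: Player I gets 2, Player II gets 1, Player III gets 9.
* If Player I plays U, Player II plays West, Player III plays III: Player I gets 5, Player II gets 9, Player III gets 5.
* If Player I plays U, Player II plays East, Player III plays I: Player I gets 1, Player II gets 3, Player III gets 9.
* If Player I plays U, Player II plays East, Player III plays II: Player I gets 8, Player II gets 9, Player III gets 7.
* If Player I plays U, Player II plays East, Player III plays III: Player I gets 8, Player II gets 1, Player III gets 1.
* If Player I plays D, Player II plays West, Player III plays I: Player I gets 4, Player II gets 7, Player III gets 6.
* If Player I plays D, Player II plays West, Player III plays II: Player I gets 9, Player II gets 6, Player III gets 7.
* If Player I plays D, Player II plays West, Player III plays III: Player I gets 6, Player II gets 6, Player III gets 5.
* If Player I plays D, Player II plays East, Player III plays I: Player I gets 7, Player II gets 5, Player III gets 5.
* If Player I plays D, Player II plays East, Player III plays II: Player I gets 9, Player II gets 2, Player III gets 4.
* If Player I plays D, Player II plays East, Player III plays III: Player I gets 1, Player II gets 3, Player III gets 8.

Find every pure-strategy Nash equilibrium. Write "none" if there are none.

(U, West, I): Player I can switch to D (2 → 4). Not NE.
(U, West, II): Player I can switch to D (2 → 9). Not NE.
(U, West, III): Player I can switch to D (5 → 6). Not NE.
(U, East, I): Player I can switch to D (1 → 7). Not NE.
(U, East, II): Player I can switch to D (8 → 9). Not NE.
(U, East, III): Player II can switch to West (1 → 9). Not NE.
(D, West, I): Player III can switch to II (6 → 7). Not NE.
(D, West, II): Player I gets 9, best alternative 2; Player II gets 6, best alternative 2; Player III gets 7, best alternative 6. No profitable deviation — NE.
(D, West, III): Player III can switch to I (5 → 6). Not NE.
(D, East, I): Player II can switch to West (5 → 7). Not NE.
(D, East, II): Player II can switch to West (2 → 6). Not NE.
(The remaining 1 profile has a profitable deviation by the same check.)

The unique pure-strategy Nash equilibrium is (D, West, II).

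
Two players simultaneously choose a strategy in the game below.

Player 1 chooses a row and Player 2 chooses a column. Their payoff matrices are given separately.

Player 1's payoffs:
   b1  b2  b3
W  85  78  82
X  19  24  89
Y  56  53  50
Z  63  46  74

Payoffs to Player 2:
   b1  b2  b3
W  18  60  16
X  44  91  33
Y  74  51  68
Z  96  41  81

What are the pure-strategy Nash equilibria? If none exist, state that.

Player 1 against b1: payoffs 85, 19, 56, 63 → best response W.
Player 1 against b2: payoffs 78, 24, 53, 46 → best response W.
Player 1 against b3: payoffs 82, 89, 50, 74 → best response X.
Player 2 against W: payoffs 18, 60, 16 → best response b2.
Player 2 against X: payoffs 44, 91, 33 → best response b2.
Player 2 against Y: payoffs 74, 51, 68 → best response b1.
Player 2 against Z: payoffs 96, 41, 81 → best response b1.
Mutual best responses: (W, b2).

(W, b2)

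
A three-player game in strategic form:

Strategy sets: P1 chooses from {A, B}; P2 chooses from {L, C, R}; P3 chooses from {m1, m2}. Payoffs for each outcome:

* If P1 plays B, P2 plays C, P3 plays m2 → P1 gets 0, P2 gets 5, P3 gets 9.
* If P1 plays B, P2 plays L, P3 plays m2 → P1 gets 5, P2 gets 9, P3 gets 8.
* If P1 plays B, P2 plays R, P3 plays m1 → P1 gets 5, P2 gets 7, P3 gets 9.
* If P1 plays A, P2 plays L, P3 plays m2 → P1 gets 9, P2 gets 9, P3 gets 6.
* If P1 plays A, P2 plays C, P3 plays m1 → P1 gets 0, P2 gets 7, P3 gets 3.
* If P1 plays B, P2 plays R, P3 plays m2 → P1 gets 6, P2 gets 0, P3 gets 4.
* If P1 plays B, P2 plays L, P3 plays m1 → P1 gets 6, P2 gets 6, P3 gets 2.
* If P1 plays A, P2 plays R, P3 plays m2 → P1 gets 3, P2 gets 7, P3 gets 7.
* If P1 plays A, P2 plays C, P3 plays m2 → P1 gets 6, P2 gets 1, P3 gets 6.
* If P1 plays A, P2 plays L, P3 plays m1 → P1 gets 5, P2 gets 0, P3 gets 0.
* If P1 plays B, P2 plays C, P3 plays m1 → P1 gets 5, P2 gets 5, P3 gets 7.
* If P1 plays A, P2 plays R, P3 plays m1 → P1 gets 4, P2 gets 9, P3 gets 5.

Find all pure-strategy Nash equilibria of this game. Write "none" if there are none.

Pure-strategy Nash equilibria: (A, L, m2), (B, R, m1)

Check each profile: it is a Nash equilibrium iff no player can strictly gain by switching unilaterally.
(A, L, m1): P1 can switch to B (5 → 6). Not NE.
(A, L, m2): P1 gets 9, best alternative 5; P2 gets 9, best alternative 7; P3 gets 6, best alternative 0. No profitable deviation — NE.
(A, C, m1): P1 can switch to B (0 → 5). Not NE.
(A, C, m2): P2 can switch to L (1 → 9). Not NE.
(A, R, m1): P1 can switch to B (4 → 5). Not NE.
(A, R, m2): P1 can switch to B (3 → 6). Not NE.
(B, L, m1): P2 can switch to R (6 → 7). Not NE.
(B, R, m1): P1 gets 5, best alternative 4; P2 gets 7, best alternative 6; P3 gets 9, best alternative 4. No profitable deviation — NE.
(The remaining 4 profiles each have a profitable deviation by the same check.)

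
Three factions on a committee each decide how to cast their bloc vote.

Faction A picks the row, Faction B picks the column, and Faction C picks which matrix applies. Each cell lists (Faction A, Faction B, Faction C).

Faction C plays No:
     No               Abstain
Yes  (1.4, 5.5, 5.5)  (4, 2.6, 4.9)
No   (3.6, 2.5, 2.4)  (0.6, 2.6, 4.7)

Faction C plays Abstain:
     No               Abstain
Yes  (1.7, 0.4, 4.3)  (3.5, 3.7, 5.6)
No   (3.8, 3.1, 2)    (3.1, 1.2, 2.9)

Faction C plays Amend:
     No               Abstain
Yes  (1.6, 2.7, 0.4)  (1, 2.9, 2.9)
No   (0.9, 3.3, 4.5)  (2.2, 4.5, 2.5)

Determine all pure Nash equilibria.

For each strategy profile, look for a profitable unilateral deviation.
(Yes, No, No): Faction A can switch to No (1.4 → 3.6). Not NE.
(Yes, No, Abstain): Faction A can switch to No (1.7 → 3.8). Not NE.
(Yes, No, Amend): Faction B can switch to Abstain (2.7 → 2.9). Not NE.
(Yes, Abstain, No): Faction B can switch to No (2.6 → 5.5). Not NE.
(Yes, Abstain, Abstain): Faction A gets 3.5, best alternative 3.1; Faction B gets 3.7, best alternative 0.4; Faction C gets 5.6, best alternative 4.9. No profitable deviation — NE.
(Yes, Abstain, Amend): Faction A can switch to No (1 → 2.2). Not NE.
(No, No, No): Faction B can switch to Abstain (2.5 → 2.6). Not NE.
(The remaining 5 profiles each have a profitable deviation by the same check.)

The unique pure-strategy Nash equilibrium is (Yes, Abstain, Abstain).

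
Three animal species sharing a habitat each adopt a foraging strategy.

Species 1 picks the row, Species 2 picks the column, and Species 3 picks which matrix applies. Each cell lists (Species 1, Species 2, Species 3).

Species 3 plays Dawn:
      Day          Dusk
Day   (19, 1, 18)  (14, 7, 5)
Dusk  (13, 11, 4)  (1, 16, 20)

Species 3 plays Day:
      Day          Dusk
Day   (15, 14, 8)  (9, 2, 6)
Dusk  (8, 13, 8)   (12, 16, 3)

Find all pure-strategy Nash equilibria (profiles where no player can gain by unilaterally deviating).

none

(Day, Day, Dawn): Species 2 can switch to Dusk (1 → 7). Not NE.
(Day, Day, Day): Species 3 can switch to Dawn (8 → 18). Not NE.
(Day, Dusk, Dawn): Species 3 can switch to Day (5 → 6). Not NE.
(Day, Dusk, Day): Species 1 can switch to Dusk (9 → 12). Not NE.
(Dusk, Day, Dawn): Species 1 can switch to Day (13 → 19). Not NE.
(Dusk, Day, Day): Species 1 can switch to Day (8 → 15). Not NE.
(Dusk, Dusk, Dawn): Species 1 can switch to Day (1 → 14). Not NE.
(Dusk, Dusk, Day): Species 3 can switch to Dawn (3 → 20). Not NE.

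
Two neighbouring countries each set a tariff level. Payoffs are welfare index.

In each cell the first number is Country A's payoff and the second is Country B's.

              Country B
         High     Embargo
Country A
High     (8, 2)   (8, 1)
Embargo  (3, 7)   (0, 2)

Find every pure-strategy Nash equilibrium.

(High, High): Country A gets 8, best alternative 3; Country B gets 2, best alternative 1. No profitable deviation — NE.
(High, Embargo): Country B can switch to High (1 → 2). Not NE.
(Embargo, High): Country A can switch to High (3 → 8). Not NE.
(Embargo, Embargo): Country A can switch to High (0 → 8). Not NE.

The unique pure-strategy Nash equilibrium is (High, High).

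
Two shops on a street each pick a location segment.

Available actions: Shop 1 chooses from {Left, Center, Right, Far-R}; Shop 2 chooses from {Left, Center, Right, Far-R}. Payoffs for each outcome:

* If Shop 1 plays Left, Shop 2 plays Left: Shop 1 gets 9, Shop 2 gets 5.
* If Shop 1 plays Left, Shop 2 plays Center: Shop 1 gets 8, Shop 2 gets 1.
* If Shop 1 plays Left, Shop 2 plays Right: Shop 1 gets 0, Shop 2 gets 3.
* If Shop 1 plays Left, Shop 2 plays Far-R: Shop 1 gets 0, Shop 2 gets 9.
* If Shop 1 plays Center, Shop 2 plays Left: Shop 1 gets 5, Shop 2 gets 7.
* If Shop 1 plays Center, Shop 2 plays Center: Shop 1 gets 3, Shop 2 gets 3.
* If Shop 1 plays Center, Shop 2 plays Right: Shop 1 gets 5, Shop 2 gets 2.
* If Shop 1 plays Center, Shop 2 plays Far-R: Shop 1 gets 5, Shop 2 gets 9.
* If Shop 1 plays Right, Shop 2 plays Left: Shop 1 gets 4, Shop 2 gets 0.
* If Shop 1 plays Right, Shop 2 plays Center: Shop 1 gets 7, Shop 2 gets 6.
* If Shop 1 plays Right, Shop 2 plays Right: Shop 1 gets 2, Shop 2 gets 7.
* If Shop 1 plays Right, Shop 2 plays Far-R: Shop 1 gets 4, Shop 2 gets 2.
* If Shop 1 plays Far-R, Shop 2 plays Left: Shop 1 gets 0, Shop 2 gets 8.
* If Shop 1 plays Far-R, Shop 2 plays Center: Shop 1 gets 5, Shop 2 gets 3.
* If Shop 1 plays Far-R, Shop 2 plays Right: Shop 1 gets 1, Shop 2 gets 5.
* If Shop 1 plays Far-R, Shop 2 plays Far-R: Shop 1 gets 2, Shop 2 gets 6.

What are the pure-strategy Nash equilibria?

(Center, Far-R)

Shop 1 against Left: payoffs 9, 5, 4, 0 → best response Left.
Shop 1 against Center: payoffs 8, 3, 7, 5 → best response Left.
Shop 1 against Right: payoffs 0, 5, 2, 1 → best response Center.
Shop 1 against Far-R: payoffs 0, 5, 4, 2 → best response Center.
Shop 2 against Left: payoffs 5, 1, 3, 9 → best response Far-R.
Shop 2 against Center: payoffs 7, 3, 2, 9 → best response Far-R.
Shop 2 against Right: payoffs 0, 6, 7, 2 → best response Right.
Shop 2 against Far-R: payoffs 8, 3, 5, 6 → best response Left.
Mutual best responses: (Center, Far-R).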